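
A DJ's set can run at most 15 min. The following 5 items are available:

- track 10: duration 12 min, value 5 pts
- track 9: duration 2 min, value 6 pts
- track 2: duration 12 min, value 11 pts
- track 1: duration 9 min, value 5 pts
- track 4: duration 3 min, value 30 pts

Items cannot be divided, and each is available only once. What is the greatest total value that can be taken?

41 pts

Check high-value combinations within 15 min:
- track 9+track 1+track 4: duration 2+9+3=14, value 6+5+30=41
- track 2+track 4: duration 12+3=15, value 11+30=41
- track 9+track 4: duration 2+3=5, value 6+30=36
- track 1+track 4: duration 9+3=12, value 5+30=35
- track 10+track 4: duration 12+3=15, value 5+30=35
Best: 41 pts.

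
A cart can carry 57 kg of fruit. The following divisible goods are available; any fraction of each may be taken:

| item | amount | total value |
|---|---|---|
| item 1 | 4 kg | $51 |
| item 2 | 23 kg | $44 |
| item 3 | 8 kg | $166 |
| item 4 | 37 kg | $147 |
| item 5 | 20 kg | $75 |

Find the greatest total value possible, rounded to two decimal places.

394.00

Take in order of value per unit:
- item 3 (166/8 per unit): all 8 → value 166, running total 166.00
- item 1 (51/4 per unit): all 4 → value 51, running total 217.00
- item 4 (147/37 per unit): all 37 → value 147, running total 364.00
- item 5 (75/20 per unit): 8 of 20 → value 8×75/20 = 30.0000, running total 394.00
Total 394.00.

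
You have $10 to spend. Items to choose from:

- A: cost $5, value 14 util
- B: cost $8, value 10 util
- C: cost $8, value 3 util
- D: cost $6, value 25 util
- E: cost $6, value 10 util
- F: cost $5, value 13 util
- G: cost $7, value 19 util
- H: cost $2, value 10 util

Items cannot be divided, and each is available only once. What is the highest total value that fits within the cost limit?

35 util

This is a 0/1 knapsack; check combinations near the capacity.
- D+H: cost 6+2=8, value 25+10=35
- G+H: cost 7+2=9, value 19+10=29
- A+F: cost 5+5=10, value 14+13=27
- D: cost 6, value 25
- A+H: cost 5+2=7, value 14+10=24
Best: 35 util.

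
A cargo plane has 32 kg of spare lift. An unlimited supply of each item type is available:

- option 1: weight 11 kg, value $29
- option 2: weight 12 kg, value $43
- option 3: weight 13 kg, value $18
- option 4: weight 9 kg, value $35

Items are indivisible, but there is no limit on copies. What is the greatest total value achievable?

Best value-per-unit is option 4 at 35/9; filling with it alone gives 3×35 = 105.
Optimal mix: 1×option 2 + 2×option 4 → weight 30, value 113.

$113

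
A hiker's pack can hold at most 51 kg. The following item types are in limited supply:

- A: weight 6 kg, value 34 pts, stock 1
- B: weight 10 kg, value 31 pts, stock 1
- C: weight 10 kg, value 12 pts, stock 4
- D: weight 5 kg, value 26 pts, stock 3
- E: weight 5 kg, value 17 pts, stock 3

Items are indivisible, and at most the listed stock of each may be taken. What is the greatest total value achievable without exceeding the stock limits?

194 pts

Best selections within weight 51 and stock limits:
- 1×A + 1×B + 3×D + 3×E: weight 46, value 194
- 1×A + 1×B + 1×C + 3×D + 2×E: weight 51, value 189
- 1×A + 1×B + 1×C + 2×D + 3×E: weight 51, value 180
- 1×A + 1×B + 3×D + 2×E: weight 41, value 177
Best: 194 pts.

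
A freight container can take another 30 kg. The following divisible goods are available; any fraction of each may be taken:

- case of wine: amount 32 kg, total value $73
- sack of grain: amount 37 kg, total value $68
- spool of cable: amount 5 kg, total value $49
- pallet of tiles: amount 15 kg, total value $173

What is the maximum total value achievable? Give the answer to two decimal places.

Take in order of value per unit:
- pallet of tiles (173/15 per unit): all 15 → value 173, running total 173.00
- spool of cable (49/5 per unit): all 5 → value 49, running total 222.00
- case of wine (73/32 per unit): 10 of 32 → value 10×73/32 = 22.8125, running total 244.81
Total 244.81.

244.81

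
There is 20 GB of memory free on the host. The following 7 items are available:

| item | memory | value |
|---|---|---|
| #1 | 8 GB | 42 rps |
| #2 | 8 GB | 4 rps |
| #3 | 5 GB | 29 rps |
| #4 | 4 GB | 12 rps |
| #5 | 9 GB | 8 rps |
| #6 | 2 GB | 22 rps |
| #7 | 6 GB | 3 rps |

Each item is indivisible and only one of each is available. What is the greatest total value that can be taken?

105 rps

This is a 0/1 knapsack; check combinations near the capacity.
- #1+#3+#4+#6: memory 8+5+4+2=19, value 42+29+12+22=105
- #1+#3+#6: memory 8+5+2=15, value 42+29+22=93
- #1+#3+#4: memory 8+5+4=17, value 42+29+12=83
- #1+#4+#6+#7: memory 8+4+2+6=20, value 42+12+22+3=79
- #1+#4+#6: memory 8+4+2=14, value 42+12+22=76
Best: 105 rps.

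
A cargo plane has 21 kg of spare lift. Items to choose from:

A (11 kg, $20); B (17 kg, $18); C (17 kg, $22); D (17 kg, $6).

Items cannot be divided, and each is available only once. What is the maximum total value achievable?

This is a 0/1 knapsack; check combinations near the capacity.
- C: weight 17, value 22
- A: weight 11, value 20
- B: weight 17, value 18
- D: weight 17, value 6
Best: $22.

$22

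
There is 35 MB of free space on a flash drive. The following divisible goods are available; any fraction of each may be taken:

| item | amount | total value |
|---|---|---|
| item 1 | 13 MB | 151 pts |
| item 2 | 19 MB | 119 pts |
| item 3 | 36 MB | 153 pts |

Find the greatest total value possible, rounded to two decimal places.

282.75

Take in order of value per unit:
- item 1 (151/13 per unit): all 13 → value 151, running total 151.00
- item 2 (119/19 per unit): all 19 → value 119, running total 270.00
- item 3 (153/36 per unit): 3 of 36 → value 3×153/36 = 12.7500, running total 282.75
Total 282.75.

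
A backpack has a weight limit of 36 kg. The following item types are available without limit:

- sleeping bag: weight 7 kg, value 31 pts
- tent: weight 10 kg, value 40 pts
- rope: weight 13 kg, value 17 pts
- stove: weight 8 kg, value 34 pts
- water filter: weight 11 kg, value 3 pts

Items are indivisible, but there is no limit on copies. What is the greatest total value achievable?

158 pts

Best value-per-unit is sleeping bag at 31/7; filling with it alone gives 5×31 = 155.
Optimal mix: 4×sleeping bag + 1×stove → weight 36, value 158.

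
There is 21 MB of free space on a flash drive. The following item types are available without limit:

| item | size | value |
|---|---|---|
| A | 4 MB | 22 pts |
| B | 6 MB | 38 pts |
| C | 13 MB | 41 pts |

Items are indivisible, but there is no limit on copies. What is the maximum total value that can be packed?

120 pts

Best value-per-unit is B at 38/6; filling with it alone gives 3×38 = 114.
Optimal mix: 2×A + 2×B → size 20, value 120.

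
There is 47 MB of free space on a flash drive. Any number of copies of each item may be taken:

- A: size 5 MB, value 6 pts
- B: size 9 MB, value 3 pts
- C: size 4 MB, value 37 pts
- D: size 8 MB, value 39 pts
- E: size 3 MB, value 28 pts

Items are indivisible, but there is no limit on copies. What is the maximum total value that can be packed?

438 pts

Best value-per-unit is E at 28/3; filling with it alone gives 15×28 = 420.
Optimal mix: 2×C + 13×E → size 47, value 438.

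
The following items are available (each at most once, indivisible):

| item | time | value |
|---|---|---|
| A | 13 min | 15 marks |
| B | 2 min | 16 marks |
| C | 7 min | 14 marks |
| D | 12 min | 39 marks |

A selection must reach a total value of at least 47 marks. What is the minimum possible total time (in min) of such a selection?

14

Subsets with value ≥ 47, sorted by total time:
- B+D: time 14, value 55
- C+D: time 19, value 53
Minimum time: 14 min.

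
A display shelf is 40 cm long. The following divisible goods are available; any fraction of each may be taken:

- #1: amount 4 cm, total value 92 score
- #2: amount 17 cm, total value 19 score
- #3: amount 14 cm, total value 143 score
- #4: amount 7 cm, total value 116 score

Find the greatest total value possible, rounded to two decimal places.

Take in order of value per unit:
- #1 (92/4 per unit): all 4 → value 92, running total 92.00
- #4 (116/7 per unit): all 7 → value 116, running total 208.00
- #3 (143/14 per unit): all 14 → value 143, running total 351.00
- #2 (19/17 per unit): 15 of 17 → value 15×19/17 = 16.7647, running total 367.76
Total 367.76.

367.76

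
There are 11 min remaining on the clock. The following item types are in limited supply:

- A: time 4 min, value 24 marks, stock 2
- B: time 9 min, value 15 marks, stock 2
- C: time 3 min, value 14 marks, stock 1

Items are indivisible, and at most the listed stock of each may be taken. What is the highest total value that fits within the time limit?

Top feasible selections:
- 2×A + 1×C: time 11, value 62
- 2×A: time 8, value 48
- 1×A + 1×C: time 7, value 38
- 1×A: time 4, value 24
Best: 62 marks.

62 marks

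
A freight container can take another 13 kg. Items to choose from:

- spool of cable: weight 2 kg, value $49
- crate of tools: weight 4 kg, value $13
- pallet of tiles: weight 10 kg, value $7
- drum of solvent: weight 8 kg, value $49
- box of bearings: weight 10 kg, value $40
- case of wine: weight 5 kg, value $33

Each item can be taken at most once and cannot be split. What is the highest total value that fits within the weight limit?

Check high-value combinations within 13 kg:
- spool of cable+drum of solvent: weight 2+8=10, value 49+49=98
- spool of cable+crate of tools+case of wine: weight 2+4+5=11, value 49+13+33=95
- spool of cable+box of bearings: weight 2+10=12, value 49+40=89
- spool of cable+case of wine: weight 2+5=7, value 49+33=82
Best: $98.

$98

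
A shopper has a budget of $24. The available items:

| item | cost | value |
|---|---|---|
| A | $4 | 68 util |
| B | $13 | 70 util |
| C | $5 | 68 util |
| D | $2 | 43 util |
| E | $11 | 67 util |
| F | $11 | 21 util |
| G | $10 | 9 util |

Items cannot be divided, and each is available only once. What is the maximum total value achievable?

Check high-value combinations within $24:
- A+B+C+D: cost 4+13+5+2=24, value 68+70+68+43=249
- A+C+D+E: cost 4+5+2+11=22, value 68+68+43+67=246
- A+B+C: cost 4+13+5=22, value 68+70+68=206
- A+C+E: cost 4+5+11=20, value 68+68+67=203
Best: 249 util.

249 util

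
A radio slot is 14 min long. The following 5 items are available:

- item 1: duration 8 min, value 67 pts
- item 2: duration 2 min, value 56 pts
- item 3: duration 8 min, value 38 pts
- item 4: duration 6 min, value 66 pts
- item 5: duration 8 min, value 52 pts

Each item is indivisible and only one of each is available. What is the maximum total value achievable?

This is a 0/1 knapsack; check combinations near the capacity.
- item 1+item 4: duration 8+6=14, value 67+66=133
- item 1+item 2: duration 8+2=10, value 67+56=123
- item 2+item 4: duration 2+6=8, value 56+66=122
Best: 133 pts.

133 pts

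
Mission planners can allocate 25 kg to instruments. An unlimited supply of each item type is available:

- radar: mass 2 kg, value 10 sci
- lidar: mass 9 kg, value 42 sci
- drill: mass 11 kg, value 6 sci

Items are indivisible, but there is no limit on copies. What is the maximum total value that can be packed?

122 sci

Best value-per-unit is radar at 10/2; filling with it alone gives 12×10 = 120.
Optimal mix: 8×radar + 1×lidar → mass 25, value 122.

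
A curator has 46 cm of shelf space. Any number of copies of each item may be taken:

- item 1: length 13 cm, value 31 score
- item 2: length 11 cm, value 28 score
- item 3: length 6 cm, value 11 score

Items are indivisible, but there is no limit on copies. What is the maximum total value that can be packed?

Best value-per-unit is item 2 at 28/11; filling with it alone gives 4×28 = 112.
Optimal mix: 1×item 1 + 3×item 2 → length 46, value 115.

115 score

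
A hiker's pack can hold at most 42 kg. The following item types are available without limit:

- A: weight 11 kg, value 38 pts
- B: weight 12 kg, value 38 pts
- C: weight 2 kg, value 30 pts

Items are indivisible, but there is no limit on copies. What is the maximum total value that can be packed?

Best value-per-unit is C at 30/2, and filling with it alone uses weight 21×2=42. No mix of the others beats 21×30 = 630.

630 pts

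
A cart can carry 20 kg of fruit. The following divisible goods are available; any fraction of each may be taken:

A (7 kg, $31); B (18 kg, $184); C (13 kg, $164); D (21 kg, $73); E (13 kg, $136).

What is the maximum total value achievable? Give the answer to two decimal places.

Take in order of value per unit:
- C (164/13 per unit): all 13 → value 164, running total 164.00
- E (136/13 per unit): 7 of 13 → value 7×136/13 = 73.2308, running total 237.23
Total 237.23.

237.23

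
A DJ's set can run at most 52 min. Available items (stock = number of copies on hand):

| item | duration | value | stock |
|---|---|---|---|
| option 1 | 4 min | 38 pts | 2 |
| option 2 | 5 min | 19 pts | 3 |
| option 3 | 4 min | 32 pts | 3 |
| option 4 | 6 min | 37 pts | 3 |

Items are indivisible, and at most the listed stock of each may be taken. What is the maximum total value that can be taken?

Best selections within duration 52 and stock limits:
- 2×option 1 + 2×option 2 + 3×option 3 + 3×option 4: duration 48, value 321
- 2×option 1 + 3×option 2 + 2×option 3 + 3×option 4: duration 49, value 308
- 2×option 1 + 3×option 2 + 3×option 3 + 2×option 4: duration 47, value 303
Best: 321 pts.

321 pts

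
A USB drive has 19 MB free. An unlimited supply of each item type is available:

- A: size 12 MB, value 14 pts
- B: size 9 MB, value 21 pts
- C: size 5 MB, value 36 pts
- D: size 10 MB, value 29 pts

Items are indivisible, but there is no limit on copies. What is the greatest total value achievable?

108 pts

Best value-per-unit is C at 36/5, and filling with it alone uses size 3×5=15. No mix of the others beats 3×36 = 108.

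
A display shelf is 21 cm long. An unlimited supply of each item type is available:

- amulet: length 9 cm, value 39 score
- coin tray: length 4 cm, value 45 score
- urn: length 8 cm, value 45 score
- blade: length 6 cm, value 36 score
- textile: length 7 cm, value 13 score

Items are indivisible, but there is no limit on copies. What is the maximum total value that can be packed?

Best value-per-unit is coin tray at 45/4, and filling with it alone uses length 5×4=20. No mix of the others beats 5×45 = 225.

225 score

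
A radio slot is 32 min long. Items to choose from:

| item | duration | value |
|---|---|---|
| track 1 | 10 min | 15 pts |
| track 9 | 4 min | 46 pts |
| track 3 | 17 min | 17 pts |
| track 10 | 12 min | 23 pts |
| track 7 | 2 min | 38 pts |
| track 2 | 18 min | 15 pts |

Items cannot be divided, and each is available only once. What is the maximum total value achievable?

Check high-value combinations within 32 min:
- track 1+track 9+track 10+track 7: duration 10+4+12+2=28, value 15+46+23+38=122
- track 9+track 10+track 7: duration 4+12+2=18, value 46+23+38=107
- track 9+track 3+track 7: duration 4+17+2=23, value 46+17+38=101
- track 1+track 9+track 7: duration 10+4+2=16, value 15+46+38=99
- track 9+track 7+track 2: duration 4+2+18=24, value 46+38+15=99
Best: 122 pts.

122 pts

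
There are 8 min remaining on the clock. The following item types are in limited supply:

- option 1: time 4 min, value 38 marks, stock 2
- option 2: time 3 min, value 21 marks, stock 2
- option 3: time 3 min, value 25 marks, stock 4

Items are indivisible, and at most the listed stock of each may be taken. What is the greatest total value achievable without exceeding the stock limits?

Top feasible selections:
- 2×option 1: time 8, value 76
- 1×option 1 + 1×option 3: time 7, value 63
- 1×option 1 + 1×option 2: time 7, value 59
Best: 76 marks.

76 marks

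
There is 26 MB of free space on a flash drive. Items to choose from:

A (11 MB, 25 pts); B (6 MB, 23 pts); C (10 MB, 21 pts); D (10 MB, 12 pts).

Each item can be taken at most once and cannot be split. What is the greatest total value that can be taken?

56 pts

This is a 0/1 knapsack; check combinations near the capacity.
- B+C+D: size 6+10+10=26, value 23+21+12=56
- A+B: size 11+6=17, value 25+23=48
- A+C: size 11+10=21, value 25+21=46
- B+C: size 6+10=16, value 23+21=44
Best: 56 pts.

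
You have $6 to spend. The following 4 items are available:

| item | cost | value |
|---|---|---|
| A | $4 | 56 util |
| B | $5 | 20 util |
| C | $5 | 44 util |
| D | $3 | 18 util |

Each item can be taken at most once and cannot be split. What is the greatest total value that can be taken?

56 util

Check high-value combinations within $6:
- A: cost 4, value 56
- C: cost 5, value 44
- B: cost 5, value 20
- D: cost 3, value 18
Best: 56 util.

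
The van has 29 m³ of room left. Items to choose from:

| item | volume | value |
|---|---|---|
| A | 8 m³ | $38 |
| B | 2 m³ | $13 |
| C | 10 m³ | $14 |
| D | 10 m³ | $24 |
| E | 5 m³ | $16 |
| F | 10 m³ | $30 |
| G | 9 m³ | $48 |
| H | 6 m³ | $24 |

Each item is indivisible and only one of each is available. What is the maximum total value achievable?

Check high-value combinations within 29 m³:
- A+B+F+G: volume 8+2+10+9=29, value 38+13+30+48=129
- A+E+G+H: volume 8+5+9+6=28, value 38+16+48+24=126
- A+B+G+H: volume 8+2+9+6=25, value 38+13+48+24=123
- A+B+D+G: volume 8+2+10+9=29, value 38+13+24+48=123
- A+F+G: volume 8+10+9=27, value 38+30+48=116
Best: $129.

$129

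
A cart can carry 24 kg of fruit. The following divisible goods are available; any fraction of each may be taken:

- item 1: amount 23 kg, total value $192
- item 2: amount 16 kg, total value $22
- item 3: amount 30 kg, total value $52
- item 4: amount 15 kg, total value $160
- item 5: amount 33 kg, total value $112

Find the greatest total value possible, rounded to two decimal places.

235.13

Take in order of value per unit:
- item 4 (160/15 per unit): all 15 → value 160, running total 160.00
- item 1 (192/23 per unit): 9 of 23 → value 9×192/23 = 75.1304, running total 235.13
Total 235.13.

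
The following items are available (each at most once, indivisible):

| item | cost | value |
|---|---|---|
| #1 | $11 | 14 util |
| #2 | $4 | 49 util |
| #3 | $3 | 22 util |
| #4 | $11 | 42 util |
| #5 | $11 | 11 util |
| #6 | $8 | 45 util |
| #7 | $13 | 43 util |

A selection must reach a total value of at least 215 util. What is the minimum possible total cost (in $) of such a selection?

Subsets with value ≥ 215, sorted by total cost:
- #1+#2+#3+#4+#6+#7: cost 50, value 215
- #1+#2+#3+#4+#5+#6+#7: cost 61, value 226
Minimum cost: 50 $.

50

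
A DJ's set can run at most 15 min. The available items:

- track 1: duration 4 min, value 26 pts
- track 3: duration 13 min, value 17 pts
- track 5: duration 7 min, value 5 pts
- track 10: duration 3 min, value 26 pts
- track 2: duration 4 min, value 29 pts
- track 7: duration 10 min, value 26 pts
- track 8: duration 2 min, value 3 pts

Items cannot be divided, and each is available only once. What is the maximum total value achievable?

84 pts

Check high-value combinations within 15 min:
- track 1+track 10+track 2+track 8: duration 4+3+4+2=13, value 26+26+29+3=84
- track 1+track 10+track 2: duration 4+3+4=11, value 26+26+29=81
- track 5+track 10+track 2: duration 7+3+4=14, value 5+26+29=60
- track 1+track 5+track 2: duration 4+7+4=15, value 26+5+29=60
- track 10+track 2+track 8: duration 3+4+2=9, value 26+29+3=58
Best: 84 pts.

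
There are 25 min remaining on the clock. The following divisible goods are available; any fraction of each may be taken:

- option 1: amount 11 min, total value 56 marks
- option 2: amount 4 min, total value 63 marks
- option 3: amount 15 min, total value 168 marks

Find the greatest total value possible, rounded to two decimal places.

261.55

Take in order of value per unit:
- option 2 (63/4 per unit): all 4 → value 63, running total 63.00
- option 3 (168/15 per unit): all 15 → value 168, running total 231.00
- option 1 (56/11 per unit): 6 of 11 → value 6×56/11 = 30.5455, running total 261.55
Total 261.55.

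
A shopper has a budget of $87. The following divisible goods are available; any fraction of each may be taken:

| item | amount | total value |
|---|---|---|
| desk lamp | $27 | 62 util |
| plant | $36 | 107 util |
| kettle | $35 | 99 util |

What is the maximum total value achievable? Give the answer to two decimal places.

242.74

Take in order of value per unit:
- plant (107/36 per unit): all 36 → value 107, running total 107.00
- kettle (99/35 per unit): all 35 → value 99, running total 206.00
- desk lamp (62/27 per unit): 16 of 27 → value 16×62/27 = 36.7407, running total 242.74
Total 242.74.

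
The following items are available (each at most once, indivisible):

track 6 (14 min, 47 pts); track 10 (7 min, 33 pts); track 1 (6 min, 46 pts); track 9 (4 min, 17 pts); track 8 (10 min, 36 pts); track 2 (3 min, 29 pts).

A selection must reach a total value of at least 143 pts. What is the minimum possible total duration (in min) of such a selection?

Subsets with value ≥ 143, sorted by total duration:
- track 10+track 1+track 8+track 2: duration 26, value 144
- track 10+track 1+track 9+track 8+track 2: duration 30, value 161
- track 6+track 10+track 1+track 2: duration 30, value 155
- track 6+track 10+track 1+track 9: duration 31, value 143
Minimum duration: 26 min.

26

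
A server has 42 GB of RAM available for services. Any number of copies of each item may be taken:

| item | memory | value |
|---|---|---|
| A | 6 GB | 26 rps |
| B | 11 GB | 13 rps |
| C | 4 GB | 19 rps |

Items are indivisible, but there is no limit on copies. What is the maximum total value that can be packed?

197 rps

Best value-per-unit is C at 19/4; filling with it alone gives 10×19 = 190.
Optimal mix: 1×A + 9×C → memory 42, value 197.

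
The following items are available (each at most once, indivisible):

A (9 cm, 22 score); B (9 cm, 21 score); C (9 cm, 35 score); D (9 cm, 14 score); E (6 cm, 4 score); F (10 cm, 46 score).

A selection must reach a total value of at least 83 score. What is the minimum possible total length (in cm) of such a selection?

25

Subsets with value ≥ 83, sorted by total length:
- C+E+F: length 25, value 85
- A+C+F: length 28, value 103
- B+C+F: length 28, value 102
- C+D+F: length 28, value 95
Minimum length: 25 cm.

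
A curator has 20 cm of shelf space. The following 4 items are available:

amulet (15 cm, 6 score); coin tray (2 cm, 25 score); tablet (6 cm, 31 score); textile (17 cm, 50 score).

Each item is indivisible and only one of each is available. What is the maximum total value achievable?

This is a 0/1 knapsack; check combinations near the capacity.
- coin tray+textile: length 2+17=19, value 25+50=75
- coin tray+tablet: length 2+6=8, value 25+31=56
- textile: length 17, value 50
- tablet: length 6, value 31
Best: 75 score.

75 score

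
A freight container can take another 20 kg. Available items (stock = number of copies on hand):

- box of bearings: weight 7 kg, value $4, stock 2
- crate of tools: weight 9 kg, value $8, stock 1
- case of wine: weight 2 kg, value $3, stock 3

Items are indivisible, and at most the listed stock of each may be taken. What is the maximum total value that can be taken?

Best selections within weight 20 and stock limits:
- 1×box of bearings + 1×crate of tools + 2×case of wine: weight 20, value 18
- 1×crate of tools + 3×case of wine: weight 15, value 17
- 2×box of bearings + 3×case of wine: weight 20, value 17
- 1×box of bearings + 1×crate of tools + 1×case of wine: weight 18, value 15
Best: $18.

$18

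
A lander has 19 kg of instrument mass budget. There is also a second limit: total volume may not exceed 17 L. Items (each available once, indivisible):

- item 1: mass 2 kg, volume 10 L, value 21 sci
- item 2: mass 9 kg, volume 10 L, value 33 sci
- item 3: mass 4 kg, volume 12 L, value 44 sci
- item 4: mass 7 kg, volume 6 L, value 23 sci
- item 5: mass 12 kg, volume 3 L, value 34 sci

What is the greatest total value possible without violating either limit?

Feasible sets respecting both limits:
- item 3+item 5: mass 16, volume 15, value 78
- item 4+item 5: mass 19, volume 9, value 57
- item 2+item 4: mass 16, volume 16, value 56
Best: 78 sci.

78 sci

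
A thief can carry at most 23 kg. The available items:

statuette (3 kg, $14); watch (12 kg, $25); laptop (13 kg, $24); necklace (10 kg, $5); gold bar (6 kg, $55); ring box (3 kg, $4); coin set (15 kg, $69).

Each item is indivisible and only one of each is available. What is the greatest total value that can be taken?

This is a 0/1 knapsack; check combinations near the capacity.
- gold bar+coin set: weight 6+15=21, value 55+69=124
- statuette+watch+gold bar: weight 3+12+6=21, value 14+25+55=94
- statuette+laptop+gold bar: weight 3+13+6=22, value 14+24+55=93
- statuette+ring box+coin set: weight 3+3+15=21, value 14+4+69=87
Best: $124.

$124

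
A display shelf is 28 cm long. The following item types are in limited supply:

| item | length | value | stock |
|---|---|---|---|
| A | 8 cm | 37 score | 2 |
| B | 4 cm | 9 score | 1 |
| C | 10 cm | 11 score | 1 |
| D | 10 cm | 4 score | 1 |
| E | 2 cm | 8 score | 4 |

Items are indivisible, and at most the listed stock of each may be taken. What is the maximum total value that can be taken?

Top feasible selections:
- 2×A + 1×B + 4×E: length 28, value 115
- 2×A + 1×B + 3×E: length 26, value 107
Best: 115 score.

115 score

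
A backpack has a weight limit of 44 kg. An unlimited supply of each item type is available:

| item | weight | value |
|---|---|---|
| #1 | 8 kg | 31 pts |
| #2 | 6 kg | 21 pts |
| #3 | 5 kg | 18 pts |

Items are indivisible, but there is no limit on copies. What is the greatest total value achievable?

166 pts

Best value-per-unit is #1 at 31/8; filling with it alone gives 5×31 = 155.
Optimal mix: 4×#1 + 2×#2 → weight 44, value 166.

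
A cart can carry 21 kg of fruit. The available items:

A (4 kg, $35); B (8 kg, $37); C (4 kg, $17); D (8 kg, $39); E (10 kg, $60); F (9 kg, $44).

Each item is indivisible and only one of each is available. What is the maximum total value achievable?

$118

Check high-value combinations within 21 kg:
- A+D+F: weight 4+8+9=21, value 35+39+44=118
- A+B+F: weight 4+8+9=21, value 35+37+44=116
- A+C+E: weight 4+4+10=18, value 35+17+60=112
Best: $118.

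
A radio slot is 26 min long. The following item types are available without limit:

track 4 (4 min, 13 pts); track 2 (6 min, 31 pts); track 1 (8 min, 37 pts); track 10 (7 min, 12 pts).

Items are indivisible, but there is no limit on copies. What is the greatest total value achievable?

Best value-per-unit is track 2 at 31/6; filling with it alone gives 4×31 = 124.
Optimal mix: 3×track 2 + 1×track 1 → duration 26, value 130.

130 pts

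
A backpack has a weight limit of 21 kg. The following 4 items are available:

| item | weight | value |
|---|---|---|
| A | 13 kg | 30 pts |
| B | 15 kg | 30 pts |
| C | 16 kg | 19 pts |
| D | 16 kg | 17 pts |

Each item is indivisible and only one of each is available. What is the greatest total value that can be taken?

This is a 0/1 knapsack; check combinations near the capacity.
- A: weight 13, value 30
- B: weight 15, value 30
- C: weight 16, value 19
- D: weight 16, value 17
Best: 30 pts.

30 pts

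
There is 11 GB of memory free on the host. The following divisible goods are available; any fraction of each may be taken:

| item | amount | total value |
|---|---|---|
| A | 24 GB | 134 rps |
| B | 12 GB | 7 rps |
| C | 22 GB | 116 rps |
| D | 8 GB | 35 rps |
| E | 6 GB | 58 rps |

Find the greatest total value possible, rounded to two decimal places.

Take in order of value per unit:
- E (58/6 per unit): all 6 → value 58, running total 58.00
- A (134/24 per unit): 5 of 24 → value 5×134/24 = 27.9167, running total 85.92
Total 85.92.

85.92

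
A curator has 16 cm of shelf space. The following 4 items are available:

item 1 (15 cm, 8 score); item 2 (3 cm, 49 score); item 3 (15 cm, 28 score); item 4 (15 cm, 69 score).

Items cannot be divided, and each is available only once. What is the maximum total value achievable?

69 score

Check high-value combinations within 16 cm:
- item 4: length 15, value 69
- item 2: length 3, value 49
- item 3: length 15, value 28
- item 1: length 15, value 8
Best: 69 score.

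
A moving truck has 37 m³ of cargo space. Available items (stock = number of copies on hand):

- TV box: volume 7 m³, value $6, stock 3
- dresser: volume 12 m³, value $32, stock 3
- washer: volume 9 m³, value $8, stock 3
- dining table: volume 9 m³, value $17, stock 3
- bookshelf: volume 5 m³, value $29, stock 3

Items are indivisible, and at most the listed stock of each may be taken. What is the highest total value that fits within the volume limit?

Best selections within volume 37 and stock limits:
- 1×dresser + 1×dining table + 3×bookshelf: volume 36, value 136
- 1×dresser + 1×washer + 3×bookshelf: volume 36, value 127
Best: $136.

$136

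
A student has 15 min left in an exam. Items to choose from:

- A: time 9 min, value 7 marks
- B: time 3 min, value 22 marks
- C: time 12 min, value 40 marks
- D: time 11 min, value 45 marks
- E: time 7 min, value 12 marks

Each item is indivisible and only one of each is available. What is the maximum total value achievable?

Check high-value combinations within 15 min:
- B+D: time 3+11=14, value 22+45=67
- B+C: time 3+12=15, value 22+40=62
- D: time 11, value 45
- C: time 12, value 40
- B+E: time 3+7=10, value 22+12=34
Best: 67 marks.

67 marks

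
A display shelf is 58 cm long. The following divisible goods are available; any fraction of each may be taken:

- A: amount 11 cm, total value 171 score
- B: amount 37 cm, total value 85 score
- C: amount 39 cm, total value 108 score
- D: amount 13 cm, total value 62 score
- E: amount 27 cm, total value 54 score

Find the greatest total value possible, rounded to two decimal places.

327.15

Take in order of value per unit:
- A (171/11 per unit): all 11 → value 171, running total 171.00
- D (62/13 per unit): all 13 → value 62, running total 233.00
- C (108/39 per unit): 34 of 39 → value 34×108/39 = 94.1538, running total 327.15
Total 327.15.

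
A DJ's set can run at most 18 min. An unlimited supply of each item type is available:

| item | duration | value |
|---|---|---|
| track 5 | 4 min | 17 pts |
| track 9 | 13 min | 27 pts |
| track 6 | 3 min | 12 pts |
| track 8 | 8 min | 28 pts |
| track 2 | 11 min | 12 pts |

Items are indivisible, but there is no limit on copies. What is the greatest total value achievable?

75 pts

Best value-per-unit is track 5 at 17/4; filling with it alone gives 4×17 = 68.
Optimal mix: 3×track 5 + 2×track 6 → duration 18, value 75.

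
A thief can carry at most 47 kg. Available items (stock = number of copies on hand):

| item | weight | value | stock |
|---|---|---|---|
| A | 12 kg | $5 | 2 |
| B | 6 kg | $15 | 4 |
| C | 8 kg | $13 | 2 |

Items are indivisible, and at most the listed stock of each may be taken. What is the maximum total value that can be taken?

$86

Best selections within weight 47 and stock limits:
- 4×B + 2×C: weight 40, value 86
- 1×A + 4×B + 1×C: weight 44, value 78
- 1×A + 3×B + 2×C: weight 46, value 76
Best: $86.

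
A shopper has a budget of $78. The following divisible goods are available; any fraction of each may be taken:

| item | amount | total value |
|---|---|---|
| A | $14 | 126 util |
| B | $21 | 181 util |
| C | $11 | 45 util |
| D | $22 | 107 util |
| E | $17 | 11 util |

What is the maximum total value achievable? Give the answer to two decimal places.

Take in order of value per unit:
- A (126/14 per unit): all 14 → value 126, running total 126.00
- B (181/21 per unit): all 21 → value 181, running total 307.00
- D (107/22 per unit): all 22 → value 107, running total 414.00
- C (45/11 per unit): all 11 → value 45, running total 459.00
- E (11/17 per unit): 10 of 17 → value 10×11/17 = 6.4706, running total 465.47
Total 465.47.

465.47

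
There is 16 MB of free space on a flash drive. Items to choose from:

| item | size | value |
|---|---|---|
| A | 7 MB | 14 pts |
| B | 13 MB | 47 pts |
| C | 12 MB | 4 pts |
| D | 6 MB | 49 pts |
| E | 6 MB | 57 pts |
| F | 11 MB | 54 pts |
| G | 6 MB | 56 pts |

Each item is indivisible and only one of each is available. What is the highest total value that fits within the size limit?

113 pts

Check high-value combinations within 16 MB:
- E+G: size 6+6=12, value 57+56=113
- D+E: size 6+6=12, value 49+57=106
- D+G: size 6+6=12, value 49+56=105
Best: 113 pts.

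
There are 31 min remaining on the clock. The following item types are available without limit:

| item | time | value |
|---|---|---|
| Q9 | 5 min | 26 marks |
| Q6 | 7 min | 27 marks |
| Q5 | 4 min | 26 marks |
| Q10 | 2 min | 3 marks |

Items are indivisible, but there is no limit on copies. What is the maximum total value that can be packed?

185 marks

Best value-per-unit is Q5 at 26/4; filling with it alone gives 7×26 = 182.
Optimal mix: 1×Q9 + 6×Q5 + 1×Q10 → time 31, value 185.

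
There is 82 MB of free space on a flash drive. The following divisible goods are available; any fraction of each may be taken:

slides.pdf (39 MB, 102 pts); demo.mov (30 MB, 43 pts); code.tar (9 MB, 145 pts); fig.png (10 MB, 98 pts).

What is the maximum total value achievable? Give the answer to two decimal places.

Take in order of value per unit:
- code.tar (145/9 per unit): all 9 → value 145, running total 145.00
- fig.png (98/10 per unit): all 10 → value 98, running total 243.00
- slides.pdf (102/39 per unit): all 39 → value 102, running total 345.00
- demo.mov (43/30 per unit): 24 of 30 → value 24×43/30 = 34.4000, running total 379.40
Total 379.40.

379.40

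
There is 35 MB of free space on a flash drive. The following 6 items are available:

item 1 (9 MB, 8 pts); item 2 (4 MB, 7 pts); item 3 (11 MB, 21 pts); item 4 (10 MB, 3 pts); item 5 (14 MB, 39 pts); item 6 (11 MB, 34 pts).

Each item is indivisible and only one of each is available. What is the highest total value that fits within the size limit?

81 pts

Check high-value combinations within 35 MB:
- item 1+item 5+item 6: size 9+14+11=34, value 8+39+34=81
- item 2+item 5+item 6: size 4+14+11=29, value 7+39+34=80
- item 4+item 5+item 6: size 10+14+11=35, value 3+39+34=76
- item 5+item 6: size 14+11=25, value 39+34=73
- item 1+item 2+item 3+item 6: size 9+4+11+11=35, value 8+7+21+34=70
Best: 81 pts.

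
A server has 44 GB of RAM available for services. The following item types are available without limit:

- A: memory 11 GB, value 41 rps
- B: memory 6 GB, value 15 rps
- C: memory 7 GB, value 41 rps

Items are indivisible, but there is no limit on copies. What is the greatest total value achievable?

246 rps

Best value-per-unit is C at 41/7, and filling with it alone uses memory 6×7=42. No mix of the others beats 6×41 = 246.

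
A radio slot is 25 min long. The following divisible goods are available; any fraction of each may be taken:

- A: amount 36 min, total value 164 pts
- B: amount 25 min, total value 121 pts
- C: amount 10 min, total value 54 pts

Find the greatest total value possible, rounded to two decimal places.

Take in order of value per unit:
- C (54/10 per unit): all 10 → value 54, running total 54.00
- B (121/25 per unit): 15 of 25 → value 15×121/25 = 72.6000, running total 126.60
Total 126.60.

126.60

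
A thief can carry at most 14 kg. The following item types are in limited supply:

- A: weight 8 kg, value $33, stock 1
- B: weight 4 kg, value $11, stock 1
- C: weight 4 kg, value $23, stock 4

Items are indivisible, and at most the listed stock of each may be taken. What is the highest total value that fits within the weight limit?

$69

Best selections within weight 14 and stock limits:
- 3×C: weight 12, value 69
- 1×B + 2×C: weight 12, value 57
- 1×A + 1×C: weight 12, value 56
Best: $69.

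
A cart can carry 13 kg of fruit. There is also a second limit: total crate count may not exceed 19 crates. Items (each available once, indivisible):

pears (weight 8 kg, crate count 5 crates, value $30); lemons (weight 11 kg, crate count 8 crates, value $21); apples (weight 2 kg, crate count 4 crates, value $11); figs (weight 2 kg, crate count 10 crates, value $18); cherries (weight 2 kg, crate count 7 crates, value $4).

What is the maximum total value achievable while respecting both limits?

Feasible sets respecting both limits:
- pears+apples+figs: weight 12, crate count 19, value 59
- pears+figs: weight 10, crate count 15, value 48
- pears+apples+cherries: weight 12, crate count 16, value 45
- pears+apples: weight 10, crate count 9, value 41
Best: $59.

$59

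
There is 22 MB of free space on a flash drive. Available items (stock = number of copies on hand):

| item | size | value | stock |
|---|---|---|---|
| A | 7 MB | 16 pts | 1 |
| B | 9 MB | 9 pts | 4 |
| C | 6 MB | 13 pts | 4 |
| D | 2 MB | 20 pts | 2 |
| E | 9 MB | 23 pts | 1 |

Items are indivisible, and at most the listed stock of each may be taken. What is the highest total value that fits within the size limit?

79 pts

Best selections within size 22 and stock limits:
- 1×A + 2×D + 1×E: size 20, value 79
- 3×C + 2×D: size 22, value 79
- 1×C + 2×D + 1×E: size 19, value 76
Best: 79 pts.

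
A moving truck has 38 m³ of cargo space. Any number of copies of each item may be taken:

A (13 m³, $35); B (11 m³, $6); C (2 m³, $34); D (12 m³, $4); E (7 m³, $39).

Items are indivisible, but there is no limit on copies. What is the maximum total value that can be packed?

$646

Best value-per-unit is C at 34/2, and filling with it alone uses volume 19×2=38. No mix of the others beats 19×34 = 646.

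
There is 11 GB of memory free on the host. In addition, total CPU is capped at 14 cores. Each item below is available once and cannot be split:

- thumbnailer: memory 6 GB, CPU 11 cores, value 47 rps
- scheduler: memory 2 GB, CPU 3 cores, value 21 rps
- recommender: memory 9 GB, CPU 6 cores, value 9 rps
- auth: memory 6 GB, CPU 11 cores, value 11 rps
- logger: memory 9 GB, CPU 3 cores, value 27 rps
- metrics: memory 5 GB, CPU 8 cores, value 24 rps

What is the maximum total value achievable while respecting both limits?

Feasible sets respecting both limits:
- thumbnailer+scheduler: memory 8, CPU 14, value 68
- scheduler+logger: memory 11, CPU 6, value 48
- thumbnailer: memory 6, CPU 11, value 47
Best: 68 rps.

68 rps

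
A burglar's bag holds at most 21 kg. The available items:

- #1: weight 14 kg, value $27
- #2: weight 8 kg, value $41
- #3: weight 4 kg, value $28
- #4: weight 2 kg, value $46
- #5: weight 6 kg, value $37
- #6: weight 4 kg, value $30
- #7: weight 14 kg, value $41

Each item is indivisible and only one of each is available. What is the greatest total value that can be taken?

$154

Check high-value combinations within 21 kg:
- #2+#4+#5+#6: weight 8+2+6+4=20, value 41+46+37+30=154
- #2+#3+#4+#5: weight 8+4+2+6=20, value 41+28+46+37=152
- #2+#3+#4+#6: weight 8+4+2+4=18, value 41+28+46+30=145
- #3+#4+#5+#6: weight 4+2+6+4=16, value 28+46+37+30=141
- #2+#4+#5: weight 8+2+6=16, value 41+46+37=124
Best: $154.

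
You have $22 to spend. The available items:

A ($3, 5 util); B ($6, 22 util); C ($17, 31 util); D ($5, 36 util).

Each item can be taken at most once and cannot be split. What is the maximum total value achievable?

This is a 0/1 knapsack; check combinations near the capacity.
- C+D: cost 17+5=22, value 31+36=67
- A+B+D: cost 3+6+5=14, value 5+22+36=63
- B+D: cost 6+5=11, value 22+36=58
- A+D: cost 3+5=8, value 5+36=41
Best: 67 util.

67 util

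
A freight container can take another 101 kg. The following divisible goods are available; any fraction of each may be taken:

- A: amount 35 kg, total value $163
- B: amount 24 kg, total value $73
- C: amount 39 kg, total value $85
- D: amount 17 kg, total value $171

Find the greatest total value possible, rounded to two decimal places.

461.49

Take in order of value per unit:
- D (171/17 per unit): all 17 → value 171, running total 171.00
- A (163/35 per unit): all 35 → value 163, running total 334.00
- B (73/24 per unit): all 24 → value 73, running total 407.00
- C (85/39 per unit): 25 of 39 → value 25×85/39 = 54.4872, running total 461.49
Total 461.49.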